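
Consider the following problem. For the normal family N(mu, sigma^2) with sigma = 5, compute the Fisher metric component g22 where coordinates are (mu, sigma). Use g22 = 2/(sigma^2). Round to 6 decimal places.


For the 2-parameter normal family, the Fisher metric has:
  g11 = 1/sigma^2, g22 = 2/sigma^2.
sigma = 5, sigma^2 = 25.
g22 = 0.080000

0.080000


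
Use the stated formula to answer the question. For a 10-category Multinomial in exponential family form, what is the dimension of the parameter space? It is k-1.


Exponential family dimension calculation:
For Multinomial with k=10 categories, dim = k-1 = 9.

9


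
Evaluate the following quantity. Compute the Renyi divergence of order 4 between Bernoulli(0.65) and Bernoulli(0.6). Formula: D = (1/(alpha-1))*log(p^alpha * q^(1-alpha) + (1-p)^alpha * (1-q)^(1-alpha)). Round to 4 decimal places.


Renyi divergence of order alpha between Bernoulli distributions:
D = (1/(alpha-1))*log(p^alpha * q^(1-alpha) + (1-p)^alpha * (1-q)^(1-alpha)).
alpha = 4, p = 0.65, q = 0.6.
p^alpha * q^(1-alpha) = 0.65^4 * 0.6^-3 = 0.826418.
(1-p)^alpha * (1-q)^(1-alpha) = 0.35^4 * 0.4^-3 = 0.234473.
sum = 0.826418 + 0.234473 = 1.06089.
D = (1/3)*log(1.06089) = 0.0197

0.0197


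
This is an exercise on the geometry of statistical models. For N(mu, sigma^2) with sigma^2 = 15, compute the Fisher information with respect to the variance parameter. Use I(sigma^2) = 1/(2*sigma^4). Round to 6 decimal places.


Fisher information for variance: I(sigma^2) = 1/(2*sigma^4).
sigma^2 = 15, so sigma^4 = 225.
I = 1/(2*225) = 1/450 = 0.002222

0.002222


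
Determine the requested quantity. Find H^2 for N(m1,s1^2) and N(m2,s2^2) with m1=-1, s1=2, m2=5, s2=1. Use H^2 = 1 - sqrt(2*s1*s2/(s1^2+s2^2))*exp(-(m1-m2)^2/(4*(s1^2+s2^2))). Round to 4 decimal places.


Squared Hellinger distance for Gaussians:
H^2 = 1 - sqrt(2*s1*s2/(s1^2+s2^2)) * exp(-(m1-m2)^2/(4*(s1^2+s2^2))).
s1^2 = 4, s2^2 = 1, s1^2+s2^2 = 5.
sqrt(2*2*1/(5)) = 0.894427.
(m1-m2)^2 = (-6)^2 = 36.
exp(-36/(4*5)) = exp(-1.8) = 0.165299.
H^2 = 1 - 0.894427*0.165299 = 0.8522

0.8522


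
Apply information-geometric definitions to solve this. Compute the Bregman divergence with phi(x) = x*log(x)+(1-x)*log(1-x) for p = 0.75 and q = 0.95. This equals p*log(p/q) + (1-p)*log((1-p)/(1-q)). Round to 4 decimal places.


Bregman divergence with negative entropy generator:
D = p*log(p/q) + (1-p)*log((1-p)/(1-q)).
p = 0.75, q = 0.95.
p*log(p/q) = 0.75*log(0.75/0.95) = -0.177292.
(1-p)*log((1-p)/(1-q)) = 0.25*log(0.25/0.05) = 0.402359.
D = -0.177292 + 0.402359 = 0.2251

0.2251


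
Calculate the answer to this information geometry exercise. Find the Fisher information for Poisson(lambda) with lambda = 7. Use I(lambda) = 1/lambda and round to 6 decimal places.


Fisher information for Poisson: I(lambda) = 1/lambda.
lambda = 7.
I(lambda) = 1/7 = 0.142857

0.142857


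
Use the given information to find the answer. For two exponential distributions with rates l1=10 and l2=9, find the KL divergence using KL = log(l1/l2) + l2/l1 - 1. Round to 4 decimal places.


KL divergence for exponential family:
KL = log(l1/l2) + l2/l1 - 1.
log(10/9) = 0.105361.
9/10 = 0.9.
KL = 0.105361 + 0.9 - 1 = 0.0054

0.0054


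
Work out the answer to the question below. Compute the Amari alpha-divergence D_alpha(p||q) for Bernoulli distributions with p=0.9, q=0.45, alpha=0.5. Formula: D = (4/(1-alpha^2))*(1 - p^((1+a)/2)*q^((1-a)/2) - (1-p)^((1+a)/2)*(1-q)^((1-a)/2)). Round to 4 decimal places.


Amari alpha-divergence:
D = (4/(1-alpha^2))*(1 - p^((1+a)/2)*q^((1-a)/2) - (1-p)^((1+a)/2)*(1-q)^((1-a)/2)).
alpha = 0.5, p = 0.9, q = 0.45.
e1 = (1+alpha)/2 = 0.75, e2 = (1-alpha)/2 = 0.25.
t1 = p^e1 * q^e2 = 0.9^0.75 * 0.45^0.25 = 0.756807.
t2 = (1-p)^e1 * (1-q)^e2 = 0.1^0.75 * 0.55^0.25 = 0.153141.
4/(1-alpha^2) = 5.333333.
D = 5.333333*(1 - 0.756807 - 0.153141) = 0.4803

0.4803


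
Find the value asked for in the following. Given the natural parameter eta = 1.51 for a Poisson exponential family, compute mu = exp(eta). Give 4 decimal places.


Expectation parameter for Poisson exponential family:
mu = exp(eta).
eta = 1.51.
mu = exp(1.51) = 4.5267

4.5267


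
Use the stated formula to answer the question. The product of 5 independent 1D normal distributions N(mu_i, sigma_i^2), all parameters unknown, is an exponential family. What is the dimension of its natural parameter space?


Exponential family dimension calculation:
Each univariate normal has two natural parameters (mu/sigma^2 and -1/(2 sigma^2)).
With 5 independent components, dim = 2 * 5 = 10.

10


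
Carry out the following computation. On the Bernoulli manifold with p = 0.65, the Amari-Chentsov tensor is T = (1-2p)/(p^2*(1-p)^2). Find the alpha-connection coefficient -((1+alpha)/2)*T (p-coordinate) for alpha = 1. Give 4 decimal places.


Skewness (Amari-Chentsov) tensor: T = (1-2p)/(p^2*(1-p)^2).
p = 0.65, 1-2p = -0.3, p^2 = 0.4225, (1-p)^2 = 0.1225.
T = -0.3/(0.4225 * 0.1225) = -5.796401.
In the p-coordinate, Gamma^(alpha) = Gamma^(0) - (alpha/2)*T with Gamma^(0) = (1/2)*g'(p) = -T/2,
so Gamma^(alpha) = -((1+alpha)/2)*T.
alpha = 1, -(1+alpha)/2 = -1.0.
Gamma = -1.0 * -5.796401 = 5.7964

5.7964


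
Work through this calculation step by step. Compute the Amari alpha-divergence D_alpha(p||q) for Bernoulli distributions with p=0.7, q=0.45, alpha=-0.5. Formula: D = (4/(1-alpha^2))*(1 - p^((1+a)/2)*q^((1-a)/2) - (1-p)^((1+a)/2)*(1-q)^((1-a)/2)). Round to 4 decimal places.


Amari alpha-divergence:
D = (4/(1-alpha^2))*(1 - p^((1+a)/2)*q^((1-a)/2) - (1-p)^((1+a)/2)*(1-q)^((1-a)/2)).
alpha = -0.5, p = 0.7, q = 0.45.
e1 = (1+alpha)/2 = 0.25, e2 = (1-alpha)/2 = 0.75.
t1 = p^e1 * q^e2 = 0.7^0.25 * 0.45^0.75 = 0.502555.
t2 = (1-p)^e1 * (1-q)^e2 = 0.3^0.25 * 0.55^0.75 = 0.472664.
4/(1-alpha^2) = 5.333333.
D = 5.333333*(1 - 0.502555 - 0.472664) = 0.1322

0.1322


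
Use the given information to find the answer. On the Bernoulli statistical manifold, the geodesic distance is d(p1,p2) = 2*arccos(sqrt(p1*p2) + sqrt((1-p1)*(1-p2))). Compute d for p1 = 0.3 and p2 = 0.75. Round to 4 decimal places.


Geodesic distance on Bernoulli manifold:
d(p1,p2) = 2*arccos(sqrt(p1*p2) + sqrt((1-p1)*(1-p2))).
sqrt(p1*p2) = sqrt(0.3*0.75) = 0.474342.
sqrt((1-p1)*(1-p2)) = sqrt(0.7*0.25) = 0.41833.
arg = 0.474342 + 0.41833 = 0.892672.
d = 2*arccos(0.892672) = 0.9351

0.9351


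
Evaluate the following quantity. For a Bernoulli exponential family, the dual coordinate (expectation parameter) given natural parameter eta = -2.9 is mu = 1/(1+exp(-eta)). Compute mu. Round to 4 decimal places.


Dual coordinate (expectation parameter) for Bernoulli:
mu = 1/(1+exp(-eta)).
eta = -2.9.
exp(-eta) = exp(2.9) = 18.174145.
mu = 1/(1+18.174145) = 0.0522

0.0522


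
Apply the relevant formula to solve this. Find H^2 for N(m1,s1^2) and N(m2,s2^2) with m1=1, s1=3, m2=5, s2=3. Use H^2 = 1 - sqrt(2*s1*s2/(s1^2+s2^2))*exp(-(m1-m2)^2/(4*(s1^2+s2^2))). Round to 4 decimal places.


Squared Hellinger distance for Gaussians:
H^2 = 1 - sqrt(2*s1*s2/(s1^2+s2^2)) * exp(-(m1-m2)^2/(4*(s1^2+s2^2))).
s1^2 = 9, s2^2 = 9, s1^2+s2^2 = 18.
sqrt(2*3*3/(18)) = 1.0.
(m1-m2)^2 = (-4)^2 = 16.
exp(-16/(4*18)) = exp(-0.222222) = 0.800737.
H^2 = 1 - 1.0*0.800737 = 0.1993

0.1993


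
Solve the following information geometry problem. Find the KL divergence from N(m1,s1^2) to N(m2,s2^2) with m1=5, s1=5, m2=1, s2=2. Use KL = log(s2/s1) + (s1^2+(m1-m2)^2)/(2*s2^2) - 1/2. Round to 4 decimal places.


KL divergence between normal distributions:
KL = log(s2/s1) + (s1^2 + (m1-m2)^2)/(2*s2^2) - 1/2.
log(2/5) = -0.916291.
(5^2 + (5-1)^2)/(2*2^2) = (25 + 16)/8 = 5.125.
KL = -0.916291 + 5.125 - 0.5 = 3.7087

3.7087


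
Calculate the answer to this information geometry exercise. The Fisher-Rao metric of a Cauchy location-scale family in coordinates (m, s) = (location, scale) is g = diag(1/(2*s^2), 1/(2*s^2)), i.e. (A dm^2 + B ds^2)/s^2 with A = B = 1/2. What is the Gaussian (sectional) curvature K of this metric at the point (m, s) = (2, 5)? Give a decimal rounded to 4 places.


The metric has the form g = (A dm^2 + B ds^2)/s^2 with A = 1/2, B = 1/2.
Substitute u = sqrt(A/B)*m: g = B*(du^2 + ds^2)/s^2, i.e. B times the
Poincare upper half-plane metric, which has constant Gaussian curvature -1.
Scaling a 2D metric by a constant c divides the Gaussian curvature by c,
so K = -1/B = -1/(1/2) = -2.0000 everywhere (the point (m, s) = (2, 5) is irrelevant:
the curvature is constant).
The requested Gaussian curvature is K = -2.0000.

-2.0000


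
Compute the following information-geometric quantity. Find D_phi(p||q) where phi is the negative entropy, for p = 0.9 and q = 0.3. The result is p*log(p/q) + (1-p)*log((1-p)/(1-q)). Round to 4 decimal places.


Bregman divergence with negative entropy generator:
D = p*log(p/q) + (1-p)*log((1-p)/(1-q)).
p = 0.9, q = 0.3.
p*log(p/q) = 0.9*log(0.9/0.3) = 0.988751.
(1-p)*log((1-p)/(1-q)) = 0.1*log(0.1/0.7) = -0.194591.
D = 0.988751 + -0.194591 = 0.7942

0.7942


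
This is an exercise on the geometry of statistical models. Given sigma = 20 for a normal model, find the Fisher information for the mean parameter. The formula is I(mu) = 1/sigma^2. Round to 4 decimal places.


The Fisher information for the mean of a normal distribution is I(mu) = 1/sigma^2.
sigma = 20, so sigma^2 = 400.
I(mu) = 1/400 = 0.0025

0.0025


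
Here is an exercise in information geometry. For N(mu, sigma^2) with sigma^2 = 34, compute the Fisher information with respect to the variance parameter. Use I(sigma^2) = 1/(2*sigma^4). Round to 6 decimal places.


Fisher information for variance: I(sigma^2) = 1/(2*sigma^4).
sigma^2 = 34, so sigma^4 = 1156.
I = 1/(2*1156) = 1/2312 = 0.000433

0.000433


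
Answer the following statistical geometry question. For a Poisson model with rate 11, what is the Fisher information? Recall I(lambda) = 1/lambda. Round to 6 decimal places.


Fisher information for Poisson: I(lambda) = 1/lambda.
lambda = 11.
I(lambda) = 1/11 = 0.090909

0.090909


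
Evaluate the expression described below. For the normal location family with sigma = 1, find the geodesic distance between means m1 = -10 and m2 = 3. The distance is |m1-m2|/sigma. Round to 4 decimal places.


On the fixed-variance normal subfamily, geodesic distance = |m1-m2|/sigma.
|-10 - 3| = 13.
sigma = 1.
d = 13/1 = 13.0000

13.0000


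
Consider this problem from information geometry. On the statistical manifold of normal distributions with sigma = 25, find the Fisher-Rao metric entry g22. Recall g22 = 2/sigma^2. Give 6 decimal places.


For the 2-parameter normal family, the Fisher metric has:
  g11 = 1/sigma^2, g22 = 2/sigma^2.
sigma = 25, sigma^2 = 625.
g22 = 0.003200

0.003200


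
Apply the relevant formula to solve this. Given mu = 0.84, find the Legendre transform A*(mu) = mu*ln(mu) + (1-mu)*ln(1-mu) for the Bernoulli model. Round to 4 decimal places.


Legendre transform for Bernoulli:
A*(mu) = mu*log(mu) + (1-mu)*log(1-mu).
mu = 0.84, 1-mu = 0.16.
mu*log(mu) = 0.84*log(0.84) = -0.146457.
(1-mu)*log(1-mu) = 0.16*log(0.16) = -0.293213.
A* = -0.146457 + -0.293213 = -0.4397

-0.4397


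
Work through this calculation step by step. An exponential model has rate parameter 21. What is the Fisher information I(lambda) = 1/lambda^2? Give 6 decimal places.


Fisher information for exponential: I(lambda) = 1/lambda^2.
lambda = 21, lambda^2 = 441.
I = 1/441 = 0.002268

0.002268


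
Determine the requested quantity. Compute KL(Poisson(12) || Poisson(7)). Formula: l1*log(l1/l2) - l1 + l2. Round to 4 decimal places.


KL divergence for Poisson:
KL = l1*log(l1/l2) - l1 + l2.
l1 = 12, l2 = 7.
log(12/7) = 0.538997.
l1*log(l1/l2) = 12 * 0.538997 = 6.467958.
KL = 6.467958 - 12 + 7 = 1.4680

1.4680


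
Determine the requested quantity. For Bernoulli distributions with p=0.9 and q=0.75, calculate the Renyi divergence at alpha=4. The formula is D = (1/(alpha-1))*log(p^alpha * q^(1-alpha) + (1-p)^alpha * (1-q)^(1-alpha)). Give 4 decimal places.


Renyi divergence of order alpha between Bernoulli distributions:
D = (1/(alpha-1))*log(p^alpha * q^(1-alpha) + (1-p)^alpha * (1-q)^(1-alpha)).
alpha = 4, p = 0.9, q = 0.75.
p^alpha * q^(1-alpha) = 0.9^4 * 0.75^-3 = 1.5552.
(1-p)^alpha * (1-q)^(1-alpha) = 0.1^4 * 0.25^-3 = 0.0064.
sum = 1.5552 + 0.0064 = 1.5616.
D = (1/3)*log(1.5616) = 0.1486

0.1486


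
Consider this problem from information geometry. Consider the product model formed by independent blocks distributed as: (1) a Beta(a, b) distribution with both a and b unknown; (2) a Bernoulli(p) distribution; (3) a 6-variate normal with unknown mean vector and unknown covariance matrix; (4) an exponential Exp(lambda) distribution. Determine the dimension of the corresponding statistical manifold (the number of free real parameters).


The dimension of a statistical manifold equals the number of free
(independent) real parameters of the model. For a product of independent
blocks the parameter counts add.
- Beta (a, b): 2.
- Bernoulli (p): 1.
- 6-variate normal: 6 (mean) + 6*7/2 = 21 (symmetric covariance) = 27.
- exponential (lambda): 1.
Total = 2 + 1 + 27 + 1 = 31.
Dimension = 31

31


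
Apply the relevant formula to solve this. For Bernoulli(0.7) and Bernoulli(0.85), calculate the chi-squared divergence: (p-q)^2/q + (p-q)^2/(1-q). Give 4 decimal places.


Chi-squared divergence between Bernoulli distributions:
chi^2 = (p-q)^2/q + (p-q)^2/(1-q).
p = 0.7, q = 0.85, p-q = -0.15.
(p-q)^2 = 0.0225.
term1 = 0.0225/0.85 = 0.026471.
term2 = 0.0225/0.15 = 0.15.
chi^2 = 0.026471 + 0.15 = 0.1765

0.1765


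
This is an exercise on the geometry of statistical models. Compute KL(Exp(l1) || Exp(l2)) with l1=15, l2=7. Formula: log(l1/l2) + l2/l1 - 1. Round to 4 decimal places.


KL divergence for exponential family:
KL = log(l1/l2) + l2/l1 - 1.
log(15/7) = 0.76214.
7/15 = 0.466667.
KL = 0.76214 + 0.466667 - 1 = 0.2288

0.2288


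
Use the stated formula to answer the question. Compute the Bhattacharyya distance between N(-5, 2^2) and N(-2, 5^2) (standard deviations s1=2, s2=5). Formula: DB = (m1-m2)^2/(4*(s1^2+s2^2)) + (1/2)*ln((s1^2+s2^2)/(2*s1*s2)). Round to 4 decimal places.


Bhattacharyya distance between two Gaussians:
DB = (m1-m2)^2/(4*(s1^2+s2^2)) + (1/2)*ln((s1^2+s2^2)/(2*s1*s2)).
(m1-m2)^2 = (-3)^2 = 9.
s1^2+s2^2 = 4 + 25 = 29.
term1 = 9/116 = 0.077586.
term2 = 0.5*ln(29/20.0) = 0.185782.
DB = 0.077586 + 0.185782 = 0.2634

0.2634


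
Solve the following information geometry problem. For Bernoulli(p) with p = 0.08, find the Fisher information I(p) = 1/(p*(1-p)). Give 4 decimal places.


For Bernoulli(p), Fisher information is I(p) = 1/(p*(1-p)).
p = 0.08, 1-p = 0.92.
p*(1-p) = 0.0736.
I(p) = 1/0.0736 = 13.5870

13.5870


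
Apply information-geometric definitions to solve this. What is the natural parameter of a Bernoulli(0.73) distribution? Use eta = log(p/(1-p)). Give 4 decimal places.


Natural parameter for Bernoulli: eta = log(p/(1-p)).
p = 0.73, 1-p = 0.27.
p/(1-p) = 2.703704.
eta = log(2.703704) = 0.9946

0.9946


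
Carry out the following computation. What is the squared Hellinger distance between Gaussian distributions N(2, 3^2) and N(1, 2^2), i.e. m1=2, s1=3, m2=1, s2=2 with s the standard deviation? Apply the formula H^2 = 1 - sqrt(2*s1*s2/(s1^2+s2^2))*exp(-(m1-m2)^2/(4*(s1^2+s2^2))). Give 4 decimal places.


Squared Hellinger distance for Gaussians:
H^2 = 1 - sqrt(2*s1*s2/(s1^2+s2^2)) * exp(-(m1-m2)^2/(4*(s1^2+s2^2))).
s1^2 = 9, s2^2 = 4, s1^2+s2^2 = 13.
sqrt(2*3*2/(13)) = 0.960769.
(m1-m2)^2 = (1)^2 = 1.
exp(-1/(4*13)) = exp(-0.019231) = 0.980953.
H^2 = 1 - 0.960769*0.980953 = 0.0575

0.0575


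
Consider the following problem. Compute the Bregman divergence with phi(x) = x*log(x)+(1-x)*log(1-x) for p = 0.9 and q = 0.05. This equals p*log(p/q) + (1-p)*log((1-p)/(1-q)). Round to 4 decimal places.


Bregman divergence with negative entropy generator:
D = p*log(p/q) + (1-p)*log((1-p)/(1-q)).
p = 0.9, q = 0.05.
p*log(p/q) = 0.9*log(0.9/0.05) = 2.601335.
(1-p)*log((1-p)/(1-q)) = 0.1*log(0.1/0.95) = -0.225129.
D = 2.601335 + -0.225129 = 2.3762

2.3762


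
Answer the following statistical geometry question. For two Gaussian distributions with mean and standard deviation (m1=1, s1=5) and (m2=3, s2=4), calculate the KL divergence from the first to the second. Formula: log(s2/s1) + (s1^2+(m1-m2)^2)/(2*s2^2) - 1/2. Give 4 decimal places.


KL divergence between normal distributions:
KL = log(s2/s1) + (s1^2 + (m1-m2)^2)/(2*s2^2) - 1/2.
log(4/5) = -0.223144.
(5^2 + (1-3)^2)/(2*4^2) = (25 + 4)/32 = 0.90625.
KL = -0.223144 + 0.90625 - 0.5 = 0.1831

0.1831


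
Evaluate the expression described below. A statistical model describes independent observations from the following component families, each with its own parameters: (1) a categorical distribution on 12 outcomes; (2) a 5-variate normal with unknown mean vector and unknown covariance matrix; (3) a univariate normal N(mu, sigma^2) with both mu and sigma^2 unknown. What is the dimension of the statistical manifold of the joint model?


The dimension of a statistical manifold equals the number of free
(independent) real parameters of the model. For a product of independent
blocks the parameter counts add.
- categorical on 12 outcomes (probabilities sum to 1): 12-1 = 11.
- 5-variate normal: 5 (mean) + 5*6/2 = 15 (symmetric covariance) = 20.
- normal (mu, sigma^2): 2.
Total = 11 + 20 + 2 = 33.
Dimension = 33

33


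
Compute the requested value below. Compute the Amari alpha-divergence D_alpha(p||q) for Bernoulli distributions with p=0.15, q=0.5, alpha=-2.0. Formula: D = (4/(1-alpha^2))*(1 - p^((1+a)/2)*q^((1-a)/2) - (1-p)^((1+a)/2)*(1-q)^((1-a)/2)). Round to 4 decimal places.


Amari alpha-divergence:
D = (4/(1-alpha^2))*(1 - p^((1+a)/2)*q^((1-a)/2) - (1-p)^((1+a)/2)*(1-q)^((1-a)/2)).
alpha = -2.0, p = 0.15, q = 0.5.
e1 = (1+alpha)/2 = -0.5, e2 = (1-alpha)/2 = 1.5.
t1 = p^e1 * q^e2 = 0.15^-0.5 * 0.5^1.5 = 0.912871.
t2 = (1-p)^e1 * (1-q)^e2 = 0.85^-0.5 * 0.5^1.5 = 0.383482.
4/(1-alpha^2) = -1.333333.
D = -1.333333*(1 - 0.912871 - 0.383482) = 0.3951

0.3951


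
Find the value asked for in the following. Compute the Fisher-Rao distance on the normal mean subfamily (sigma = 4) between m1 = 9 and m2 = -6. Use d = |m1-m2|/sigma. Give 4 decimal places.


On the fixed-variance normal subfamily, geodesic distance = |m1-m2|/sigma.
|9 - -6| = 15.
sigma = 4.
d = 15/4 = 3.7500

3.7500


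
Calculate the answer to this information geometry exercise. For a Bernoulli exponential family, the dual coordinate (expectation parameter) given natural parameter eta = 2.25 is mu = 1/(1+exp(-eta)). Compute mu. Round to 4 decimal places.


Dual coordinate (expectation parameter) for Bernoulli:
mu = 1/(1+exp(-eta)).
eta = 2.25.
exp(-eta) = exp(-2.25) = 0.105399.
mu = 1/(1+0.105399) = 0.9047

0.9047


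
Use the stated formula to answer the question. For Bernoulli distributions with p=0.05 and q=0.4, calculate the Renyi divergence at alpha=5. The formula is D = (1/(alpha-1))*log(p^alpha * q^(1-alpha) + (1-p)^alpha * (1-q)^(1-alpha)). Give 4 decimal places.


Renyi divergence of order alpha between Bernoulli distributions:
D = (1/(alpha-1))*log(p^alpha * q^(1-alpha) + (1-p)^alpha * (1-q)^(1-alpha)).
alpha = 5, p = 0.05, q = 0.4.
p^alpha * q^(1-alpha) = 0.05^5 * 0.4^-4 = 1.2e-05.
(1-p)^alpha * (1-q)^(1-alpha) = 0.95^5 * 0.6^-4 = 5.970532.
sum = 1.2e-05 + 5.970532 = 5.970544.
D = (1/4)*log(5.970544) = 0.4467

0.4467


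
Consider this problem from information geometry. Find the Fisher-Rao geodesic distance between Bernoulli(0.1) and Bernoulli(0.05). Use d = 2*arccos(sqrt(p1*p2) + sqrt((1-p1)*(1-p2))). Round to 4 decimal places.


Geodesic distance on Bernoulli manifold:
d(p1,p2) = 2*arccos(sqrt(p1*p2) + sqrt((1-p1)*(1-p2))).
sqrt(p1*p2) = sqrt(0.1*0.05) = 0.070711.
sqrt((1-p1)*(1-p2)) = sqrt(0.9*0.95) = 0.924662.
arg = 0.070711 + 0.924662 = 0.995373.
d = 2*arccos(0.995373) = 0.1925

0.1925


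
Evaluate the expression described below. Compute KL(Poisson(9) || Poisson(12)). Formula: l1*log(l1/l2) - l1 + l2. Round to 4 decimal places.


KL divergence for Poisson:
KL = l1*log(l1/l2) - l1 + l2.
l1 = 9, l2 = 12.
log(9/12) = -0.287682.
l1*log(l1/l2) = 9 * -0.287682 = -2.589139.
KL = -2.589139 - 9 + 12 = 0.4109

0.4109


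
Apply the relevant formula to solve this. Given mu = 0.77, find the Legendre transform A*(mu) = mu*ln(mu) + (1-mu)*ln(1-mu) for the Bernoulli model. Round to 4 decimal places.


Legendre transform for Bernoulli:
A*(mu) = mu*log(mu) + (1-mu)*log(1-mu).
mu = 0.77, 1-mu = 0.23.
mu*log(mu) = 0.77*log(0.77) = -0.201251.
(1-mu)*log(1-mu) = 0.23*log(0.23) = -0.338025.
A* = -0.201251 + -0.338025 = -0.5393

-0.5393


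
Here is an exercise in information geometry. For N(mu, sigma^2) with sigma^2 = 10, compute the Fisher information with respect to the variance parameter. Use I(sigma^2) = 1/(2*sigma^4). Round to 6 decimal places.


Fisher information for variance: I(sigma^2) = 1/(2*sigma^4).
sigma^2 = 10, so sigma^4 = 100.
I = 1/(2*100) = 1/200 = 0.005000

0.005000


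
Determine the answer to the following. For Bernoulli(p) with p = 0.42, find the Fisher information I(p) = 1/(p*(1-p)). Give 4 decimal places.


For Bernoulli(p), Fisher information is I(p) = 1/(p*(1-p)).
p = 0.42, 1-p = 0.58.
p*(1-p) = 0.2436.
I(p) = 1/0.2436 = 4.1051

4.1051


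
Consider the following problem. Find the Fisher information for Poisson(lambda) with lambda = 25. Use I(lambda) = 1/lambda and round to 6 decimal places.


Fisher information for Poisson: I(lambda) = 1/lambda.
lambda = 25.
I(lambda) = 1/25 = 0.040000

0.040000


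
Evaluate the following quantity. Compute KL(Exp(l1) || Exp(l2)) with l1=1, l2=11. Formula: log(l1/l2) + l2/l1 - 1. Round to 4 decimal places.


KL divergence for exponential family:
KL = log(l1/l2) + l2/l1 - 1.
log(1/11) = -2.397895.
11/1 = 11.0.
KL = -2.397895 + 11.0 - 1 = 7.6021

7.6021


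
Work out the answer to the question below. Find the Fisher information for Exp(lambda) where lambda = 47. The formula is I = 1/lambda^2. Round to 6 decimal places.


Fisher information for exponential: I(lambda) = 1/lambda^2.
lambda = 47, lambda^2 = 2209.
I = 1/2209 = 0.000453

0.000453


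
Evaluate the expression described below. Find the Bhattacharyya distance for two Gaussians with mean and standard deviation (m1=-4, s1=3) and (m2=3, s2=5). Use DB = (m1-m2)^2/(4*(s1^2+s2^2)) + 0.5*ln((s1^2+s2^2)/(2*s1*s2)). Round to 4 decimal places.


Bhattacharyya distance between two Gaussians:
DB = (m1-m2)^2/(4*(s1^2+s2^2)) + (1/2)*ln((s1^2+s2^2)/(2*s1*s2)).
(m1-m2)^2 = (-7)^2 = 49.
s1^2+s2^2 = 9 + 25 = 34.
term1 = 49/136 = 0.360294.
term2 = 0.5*ln(34/30.0) = 0.062582.
DB = 0.360294 + 0.062582 = 0.4229

0.4229


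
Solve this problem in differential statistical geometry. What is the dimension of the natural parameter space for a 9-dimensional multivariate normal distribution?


Exponential family dimension calculation:
For 9-dim MVN: mean has 9 params, covariance has 9*10/2 = 45 unique entries.
Total dim = 9 + 45 = 54.

54


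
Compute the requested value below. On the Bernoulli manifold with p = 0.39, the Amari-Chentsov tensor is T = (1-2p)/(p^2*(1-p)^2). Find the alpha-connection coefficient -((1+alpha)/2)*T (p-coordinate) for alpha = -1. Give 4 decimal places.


Skewness (Amari-Chentsov) tensor: T = (1-2p)/(p^2*(1-p)^2).
p = 0.39, 1-2p = 0.22, p^2 = 0.1521, (1-p)^2 = 0.3721.
T = 0.22/(0.1521 * 0.3721) = 3.887172.
In the p-coordinate, Gamma^(alpha) = Gamma^(0) - (alpha/2)*T with Gamma^(0) = (1/2)*g'(p) = -T/2,
so Gamma^(alpha) = -((1+alpha)/2)*T.
alpha = -1, -(1+alpha)/2 = 0.0.
Gamma = 0.0 * 3.887172 = 0.0000

0.0000


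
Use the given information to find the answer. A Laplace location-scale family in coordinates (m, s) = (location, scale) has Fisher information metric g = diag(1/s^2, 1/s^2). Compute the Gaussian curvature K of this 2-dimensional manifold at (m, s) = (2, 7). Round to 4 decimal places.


The metric has the form g = (A dm^2 + B ds^2)/s^2 with A = 1, B = 1.
Substitute u = sqrt(A/B)*m: g = B*(du^2 + ds^2)/s^2, i.e. B times the
Poincare upper half-plane metric, which has constant Gaussian curvature -1.
Scaling a 2D metric by a constant c divides the Gaussian curvature by c,
so K = -1/B = -1/(1) = -1.0000 everywhere (the point (m, s) = (2, 7) is irrelevant:
the curvature is constant).
The requested Gaussian curvature is K = -1.0000.

-1.0000


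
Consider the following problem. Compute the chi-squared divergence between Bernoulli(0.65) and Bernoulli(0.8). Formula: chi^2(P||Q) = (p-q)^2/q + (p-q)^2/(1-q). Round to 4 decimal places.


Chi-squared divergence between Bernoulli distributions:
chi^2 = (p-q)^2/q + (p-q)^2/(1-q).
p = 0.65, q = 0.8, p-q = -0.15.
(p-q)^2 = 0.0225.
term1 = 0.0225/0.8 = 0.028125.
term2 = 0.0225/0.2 = 0.1125.
chi^2 = 0.028125 + 0.1125 = 0.1406

0.1406


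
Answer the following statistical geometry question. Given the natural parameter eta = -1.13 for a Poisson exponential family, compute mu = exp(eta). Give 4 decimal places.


Expectation parameter for Poisson exponential family:
mu = exp(eta).
eta = -1.13.
mu = exp(-1.13) = 0.3230

0.3230


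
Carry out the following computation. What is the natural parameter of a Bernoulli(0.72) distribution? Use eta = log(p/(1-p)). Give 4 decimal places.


Natural parameter for Bernoulli: eta = log(p/(1-p)).
p = 0.72, 1-p = 0.28.
p/(1-p) = 2.571429.
eta = log(2.571429) = 0.9445

0.9445


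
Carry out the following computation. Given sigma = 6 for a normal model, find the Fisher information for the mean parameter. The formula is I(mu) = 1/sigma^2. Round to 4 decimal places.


The Fisher information for the mean of a normal distribution is I(mu) = 1/sigma^2.
sigma = 6, so sigma^2 = 36.
I(mu) = 1/36 = 0.0278

0.0278


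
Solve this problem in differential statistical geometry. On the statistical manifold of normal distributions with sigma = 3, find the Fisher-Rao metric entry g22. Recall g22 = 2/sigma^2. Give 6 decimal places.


For the 2-parameter normal family, the Fisher metric has:
  g11 = 1/sigma^2, g22 = 2/sigma^2.
sigma = 3, sigma^2 = 9.
g22 = 0.222222

0.222222


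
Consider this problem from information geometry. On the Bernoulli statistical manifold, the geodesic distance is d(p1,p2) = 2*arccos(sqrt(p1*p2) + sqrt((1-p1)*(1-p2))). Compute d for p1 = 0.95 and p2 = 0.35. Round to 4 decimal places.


Geodesic distance on Bernoulli manifold:
d(p1,p2) = 2*arccos(sqrt(p1*p2) + sqrt((1-p1)*(1-p2))).
sqrt(p1*p2) = sqrt(0.95*0.35) = 0.576628.
sqrt((1-p1)*(1-p2)) = sqrt(0.05*0.65) = 0.180278.
arg = 0.576628 + 0.180278 = 0.756906.
d = 2*arccos(0.756906) = 1.4245

1.4245


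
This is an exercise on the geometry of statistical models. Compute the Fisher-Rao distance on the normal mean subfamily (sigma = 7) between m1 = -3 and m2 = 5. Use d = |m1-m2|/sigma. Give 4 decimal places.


On the fixed-variance normal subfamily, geodesic distance = |m1-m2|/sigma.
|-3 - 5| = 8.
sigma = 7.
d = 8/7 = 1.1429

1.1429


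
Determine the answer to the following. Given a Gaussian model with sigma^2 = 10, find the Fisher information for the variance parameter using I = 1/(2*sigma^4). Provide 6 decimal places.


Fisher information for variance: I(sigma^2) = 1/(2*sigma^4).
sigma^2 = 10, so sigma^4 = 100.
I = 1/(2*100) = 1/200 = 0.005000

0.005000


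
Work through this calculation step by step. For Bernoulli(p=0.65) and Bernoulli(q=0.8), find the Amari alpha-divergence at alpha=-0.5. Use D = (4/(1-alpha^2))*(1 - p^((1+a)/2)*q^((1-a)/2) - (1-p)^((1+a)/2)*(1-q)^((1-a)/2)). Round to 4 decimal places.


Amari alpha-divergence:
D = (4/(1-alpha^2))*(1 - p^((1+a)/2)*q^((1-a)/2) - (1-p)^((1+a)/2)*(1-q)^((1-a)/2)).
alpha = -0.5, p = 0.65, q = 0.8.
e1 = (1+alpha)/2 = 0.25, e2 = (1-alpha)/2 = 0.75.
t1 = p^e1 * q^e2 = 0.65^0.25 * 0.8^0.75 = 0.759532.
t2 = (1-p)^e1 * (1-q)^e2 = 0.35^0.25 * 0.2^0.75 = 0.230033.
4/(1-alpha^2) = 5.333333.
D = 5.333333*(1 - 0.759532 - 0.230033) = 0.0557

0.0557


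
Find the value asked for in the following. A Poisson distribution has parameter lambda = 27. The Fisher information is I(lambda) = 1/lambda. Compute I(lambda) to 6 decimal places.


Fisher information for Poisson: I(lambda) = 1/lambda.
lambda = 27.
I(lambda) = 1/27 = 0.037037

0.037037


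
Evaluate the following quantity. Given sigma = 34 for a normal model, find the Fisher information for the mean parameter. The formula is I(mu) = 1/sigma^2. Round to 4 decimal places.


The Fisher information for the mean of a normal distribution is I(mu) = 1/sigma^2.
sigma = 34, so sigma^2 = 1156.
I(mu) = 1/1156 = 0.0009

0.0009


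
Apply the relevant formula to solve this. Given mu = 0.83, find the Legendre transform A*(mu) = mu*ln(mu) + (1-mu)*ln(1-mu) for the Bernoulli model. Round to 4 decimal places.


Legendre transform for Bernoulli:
A*(mu) = mu*log(mu) + (1-mu)*log(1-mu).
mu = 0.83, 1-mu = 0.17.
mu*log(mu) = 0.83*log(0.83) = -0.154654.
(1-mu)*log(1-mu) = 0.17*log(0.17) = -0.301233.
A* = -0.154654 + -0.301233 = -0.4559

-0.4559


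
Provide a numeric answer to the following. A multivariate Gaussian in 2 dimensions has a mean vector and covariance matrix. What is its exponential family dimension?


Exponential family dimension calculation:
For 2-dim MVN: mean has 2 params, covariance has 2*3/2 = 3 unique entries.
Total dim = 2 + 3 = 5.

5


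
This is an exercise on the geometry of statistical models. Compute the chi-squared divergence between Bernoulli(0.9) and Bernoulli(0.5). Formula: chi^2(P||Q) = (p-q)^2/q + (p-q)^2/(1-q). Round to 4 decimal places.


Chi-squared divergence between Bernoulli distributions:
chi^2 = (p-q)^2/q + (p-q)^2/(1-q).
p = 0.9, q = 0.5, p-q = 0.4.
(p-q)^2 = 0.16.
term1 = 0.16/0.5 = 0.32.
term2 = 0.16/0.5 = 0.32.
chi^2 = 0.32 + 0.32 = 0.6400

0.6400


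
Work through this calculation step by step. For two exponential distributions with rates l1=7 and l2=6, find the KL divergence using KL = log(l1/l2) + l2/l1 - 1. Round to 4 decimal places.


KL divergence for exponential family:
KL = log(l1/l2) + l2/l1 - 1.
log(7/6) = 0.154151.
6/7 = 0.857143.
KL = 0.154151 + 0.857143 - 1 = 0.0113

0.0113


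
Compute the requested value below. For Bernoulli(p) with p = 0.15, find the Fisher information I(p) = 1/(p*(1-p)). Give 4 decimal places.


For Bernoulli(p), Fisher information is I(p) = 1/(p*(1-p)).
p = 0.15, 1-p = 0.85.
p*(1-p) = 0.1275.
I(p) = 1/0.1275 = 7.8431

7.8431


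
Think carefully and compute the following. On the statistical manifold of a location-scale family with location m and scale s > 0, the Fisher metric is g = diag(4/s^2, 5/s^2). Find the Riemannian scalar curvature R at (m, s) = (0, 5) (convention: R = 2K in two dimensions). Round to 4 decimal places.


The metric has the form g = (A dm^2 + B ds^2)/s^2 with A = 4, B = 5.
Substitute u = sqrt(A/B)*m: g = B*(du^2 + ds^2)/s^2, i.e. B times the
Poincare upper half-plane metric, which has constant Gaussian curvature -1.
Scaling a 2D metric by a constant c divides the Gaussian curvature by c,
so K = -1/B = -1/(5) = -0.2000 everywhere (the point (m, s) = (0, 5) is irrelevant:
the curvature is constant).
Scalar curvature in dimension 2: R = 2K = -2/(5) = -0.4000.

-0.4000


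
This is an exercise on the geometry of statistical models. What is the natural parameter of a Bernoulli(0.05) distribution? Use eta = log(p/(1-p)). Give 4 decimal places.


Natural parameter for Bernoulli: eta = log(p/(1-p)).
p = 0.05, 1-p = 0.95.
p/(1-p) = 0.052632.
eta = log(0.052632) = -2.9444

-2.9444


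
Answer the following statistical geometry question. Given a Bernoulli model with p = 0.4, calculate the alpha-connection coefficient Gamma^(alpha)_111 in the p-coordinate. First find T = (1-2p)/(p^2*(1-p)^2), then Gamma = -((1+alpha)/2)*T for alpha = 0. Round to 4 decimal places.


Skewness (Amari-Chentsov) tensor: T = (1-2p)/(p^2*(1-p)^2).
p = 0.4, 1-2p = 0.2, p^2 = 0.16, (1-p)^2 = 0.36.
T = 0.2/(0.16 * 0.36) = 3.472222.
In the p-coordinate, Gamma^(alpha) = Gamma^(0) - (alpha/2)*T with Gamma^(0) = (1/2)*g'(p) = -T/2,
so Gamma^(alpha) = -((1+alpha)/2)*T.
alpha = 0, -(1+alpha)/2 = -0.5.
Gamma = -0.5 * 3.472222 = -1.7361

-1.7361


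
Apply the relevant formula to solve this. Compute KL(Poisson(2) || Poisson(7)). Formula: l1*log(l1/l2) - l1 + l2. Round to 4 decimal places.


KL divergence for Poisson:
KL = l1*log(l1/l2) - l1 + l2.
l1 = 2, l2 = 7.
log(2/7) = -1.252763.
l1*log(l1/l2) = 2 * -1.252763 = -2.505526.
KL = -2.505526 - 2 + 7 = 2.4945

2.4945


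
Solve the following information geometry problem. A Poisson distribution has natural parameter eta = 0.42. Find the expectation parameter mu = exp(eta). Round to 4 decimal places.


Expectation parameter for Poisson exponential family:
mu = exp(eta).
eta = 0.42.
mu = exp(0.42) = 1.5220

1.5220


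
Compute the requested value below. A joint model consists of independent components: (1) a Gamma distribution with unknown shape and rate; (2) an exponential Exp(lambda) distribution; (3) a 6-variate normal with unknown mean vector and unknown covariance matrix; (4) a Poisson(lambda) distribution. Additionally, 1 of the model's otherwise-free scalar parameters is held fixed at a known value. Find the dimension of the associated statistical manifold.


The dimension of a statistical manifold equals the number of free
(independent) real parameters of the model. For a product of independent
blocks the parameter counts add.
- Gamma (shape, rate): 2.
- exponential (lambda): 1.
- 6-variate normal: 6 (mean) + 6*7/2 = 21 (symmetric covariance) = 27.
- Poisson (lambda): 1.
Total = 2 + 1 + 27 + 1 = 31.
1 parameter(s) fixed at known values: 31 - 1 = 30.
Dimension = 30

30


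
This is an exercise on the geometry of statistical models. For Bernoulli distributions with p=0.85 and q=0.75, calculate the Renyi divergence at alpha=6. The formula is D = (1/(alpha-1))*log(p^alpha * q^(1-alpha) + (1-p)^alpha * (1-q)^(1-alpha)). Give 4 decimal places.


Renyi divergence of order alpha between Bernoulli distributions:
D = (1/(alpha-1))*log(p^alpha * q^(1-alpha) + (1-p)^alpha * (1-q)^(1-alpha)).
alpha = 6, p = 0.85, q = 0.75.
p^alpha * q^(1-alpha) = 0.85^6 * 0.75^-5 = 1.589305.
(1-p)^alpha * (1-q)^(1-alpha) = 0.15^6 * 0.25^-5 = 0.011664.
sum = 1.589305 + 0.011664 = 1.600969.
D = (1/5)*log(1.600969) = 0.0941

0.0941


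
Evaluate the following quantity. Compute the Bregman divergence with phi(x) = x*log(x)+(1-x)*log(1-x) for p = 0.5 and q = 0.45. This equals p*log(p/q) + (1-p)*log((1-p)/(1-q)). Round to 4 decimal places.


Bregman divergence with negative entropy generator:
D = p*log(p/q) + (1-p)*log((1-p)/(1-q)).
p = 0.5, q = 0.45.
p*log(p/q) = 0.5*log(0.5/0.45) = 0.05268.
(1-p)*log((1-p)/(1-q)) = 0.5*log(0.5/0.55) = -0.047655.
D = 0.05268 + -0.047655 = 0.0050

0.0050


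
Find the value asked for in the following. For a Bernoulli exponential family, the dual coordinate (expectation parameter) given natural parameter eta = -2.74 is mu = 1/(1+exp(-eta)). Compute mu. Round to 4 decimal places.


Dual coordinate (expectation parameter) for Bernoulli:
mu = 1/(1+exp(-eta)).
eta = -2.74.
exp(-eta) = exp(2.74) = 15.486985.
mu = 1/(1+15.486985) = 0.0607

0.0607


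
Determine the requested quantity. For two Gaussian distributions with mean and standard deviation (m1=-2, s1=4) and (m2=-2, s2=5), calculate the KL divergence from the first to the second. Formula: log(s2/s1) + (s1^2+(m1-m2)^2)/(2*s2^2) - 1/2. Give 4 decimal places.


KL divergence between normal distributions:
KL = log(s2/s1) + (s1^2 + (m1-m2)^2)/(2*s2^2) - 1/2.
log(5/4) = 0.223144.
(4^2 + (-2--2)^2)/(2*5^2) = (16 + 0)/50 = 0.32.
KL = 0.223144 + 0.32 - 0.5 = 0.0431

0.0431


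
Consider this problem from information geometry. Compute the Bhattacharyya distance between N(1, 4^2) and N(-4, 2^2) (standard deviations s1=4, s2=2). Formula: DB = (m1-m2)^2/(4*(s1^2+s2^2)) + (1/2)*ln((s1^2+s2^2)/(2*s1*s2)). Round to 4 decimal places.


Bhattacharyya distance between two Gaussians:
DB = (m1-m2)^2/(4*(s1^2+s2^2)) + (1/2)*ln((s1^2+s2^2)/(2*s1*s2)).
(m1-m2)^2 = (5)^2 = 25.
s1^2+s2^2 = 16 + 4 = 20.
term1 = 25/80 = 0.3125.
term2 = 0.5*ln(20/16.0) = 0.111572.
DB = 0.3125 + 0.111572 = 0.4241

0.4241


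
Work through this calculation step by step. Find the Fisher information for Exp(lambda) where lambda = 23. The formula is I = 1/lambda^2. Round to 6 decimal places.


Fisher information for exponential: I(lambda) = 1/lambda^2.
lambda = 23, lambda^2 = 529.
I = 1/529 = 0.001890

0.001890


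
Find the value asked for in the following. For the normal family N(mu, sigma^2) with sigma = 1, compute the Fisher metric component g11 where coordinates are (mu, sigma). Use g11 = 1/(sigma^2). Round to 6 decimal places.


For the 2-parameter normal family, the Fisher metric has:
  g11 = 1/sigma^2, g22 = 2/sigma^2.
sigma = 1, sigma^2 = 1.
g11 = 1.000000

1.000000


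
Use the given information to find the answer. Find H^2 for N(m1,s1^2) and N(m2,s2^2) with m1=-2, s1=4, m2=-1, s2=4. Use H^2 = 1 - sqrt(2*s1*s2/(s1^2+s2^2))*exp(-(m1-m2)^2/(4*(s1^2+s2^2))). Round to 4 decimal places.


Squared Hellinger distance for Gaussians:
H^2 = 1 - sqrt(2*s1*s2/(s1^2+s2^2)) * exp(-(m1-m2)^2/(4*(s1^2+s2^2))).
s1^2 = 16, s2^2 = 16, s1^2+s2^2 = 32.
sqrt(2*4*4/(32)) = 1.0.
(m1-m2)^2 = (-1)^2 = 1.
exp(-1/(4*32)) = exp(-0.007812) = 0.992218.
H^2 = 1 - 1.0*0.992218 = 0.0078

0.0078


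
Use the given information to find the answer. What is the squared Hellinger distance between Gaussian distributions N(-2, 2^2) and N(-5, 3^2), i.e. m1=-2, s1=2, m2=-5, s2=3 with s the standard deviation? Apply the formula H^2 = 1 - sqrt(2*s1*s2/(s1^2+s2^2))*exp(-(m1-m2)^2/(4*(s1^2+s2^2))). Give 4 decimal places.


Squared Hellinger distance for Gaussians:
H^2 = 1 - sqrt(2*s1*s2/(s1^2+s2^2)) * exp(-(m1-m2)^2/(4*(s1^2+s2^2))).
s1^2 = 4, s2^2 = 9, s1^2+s2^2 = 13.
sqrt(2*2*3/(13)) = 0.960769.
(m1-m2)^2 = (3)^2 = 9.
exp(-9/(4*13)) = exp(-0.173077) = 0.841073.
H^2 = 1 - 0.960769*0.841073 = 0.1919

0.1919


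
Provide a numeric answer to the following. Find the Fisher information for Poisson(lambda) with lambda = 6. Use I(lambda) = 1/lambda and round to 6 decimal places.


Fisher information for Poisson: I(lambda) = 1/lambda.
lambda = 6.
I(lambda) = 1/6 = 0.166667

0.166667


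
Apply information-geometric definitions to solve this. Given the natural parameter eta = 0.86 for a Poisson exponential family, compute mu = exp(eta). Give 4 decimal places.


Expectation parameter for Poisson exponential family:
mu = exp(eta).
eta = 0.86.
mu = exp(0.86) = 2.3632

2.3632


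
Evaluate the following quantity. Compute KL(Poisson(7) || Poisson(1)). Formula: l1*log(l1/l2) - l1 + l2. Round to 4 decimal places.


KL divergence for Poisson:
KL = l1*log(l1/l2) - l1 + l2.
l1 = 7, l2 = 1.
log(7/1) = 1.94591.
l1*log(l1/l2) = 7 * 1.94591 = 13.621371.
KL = 13.621371 - 7 + 1 = 7.6214

7.6214


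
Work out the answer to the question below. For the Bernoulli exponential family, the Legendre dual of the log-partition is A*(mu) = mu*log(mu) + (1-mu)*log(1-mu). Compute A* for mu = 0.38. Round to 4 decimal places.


Legendre transform for Bernoulli:
A*(mu) = mu*log(mu) + (1-mu)*log(1-mu).
mu = 0.38, 1-mu = 0.62.
mu*log(mu) = 0.38*log(0.38) = -0.367682.
(1-mu)*log(1-mu) = 0.62*log(0.62) = -0.296382.
A* = -0.367682 + -0.296382 = -0.6641

-0.6641


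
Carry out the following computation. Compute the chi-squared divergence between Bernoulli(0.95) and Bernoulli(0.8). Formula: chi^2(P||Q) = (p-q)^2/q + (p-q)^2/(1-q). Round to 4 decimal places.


Chi-squared divergence between Bernoulli distributions:
chi^2 = (p-q)^2/q + (p-q)^2/(1-q).
p = 0.95, q = 0.8, p-q = 0.15.
(p-q)^2 = 0.0225.
term1 = 0.0225/0.8 = 0.028125.
term2 = 0.0225/0.2 = 0.1125.
chi^2 = 0.028125 + 0.1125 = 0.1406

0.1406


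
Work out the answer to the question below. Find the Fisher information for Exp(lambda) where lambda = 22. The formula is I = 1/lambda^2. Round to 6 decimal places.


Fisher information for exponential: I(lambda) = 1/lambda^2.
lambda = 22, lambda^2 = 484.
I = 1/484 = 0.002066

0.002066
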